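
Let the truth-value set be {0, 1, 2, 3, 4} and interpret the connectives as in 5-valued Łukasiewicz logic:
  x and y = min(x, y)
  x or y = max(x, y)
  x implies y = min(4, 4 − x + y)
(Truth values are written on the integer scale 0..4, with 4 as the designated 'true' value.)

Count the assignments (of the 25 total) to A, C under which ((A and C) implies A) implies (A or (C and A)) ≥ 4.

5

value 4: 5 assignments (counts)
value 3: 5 assignments
value 2: 5 assignments
value 1: 5 assignments
value 0: 5 assignments
So 5 of the 25 assignments meet the threshold.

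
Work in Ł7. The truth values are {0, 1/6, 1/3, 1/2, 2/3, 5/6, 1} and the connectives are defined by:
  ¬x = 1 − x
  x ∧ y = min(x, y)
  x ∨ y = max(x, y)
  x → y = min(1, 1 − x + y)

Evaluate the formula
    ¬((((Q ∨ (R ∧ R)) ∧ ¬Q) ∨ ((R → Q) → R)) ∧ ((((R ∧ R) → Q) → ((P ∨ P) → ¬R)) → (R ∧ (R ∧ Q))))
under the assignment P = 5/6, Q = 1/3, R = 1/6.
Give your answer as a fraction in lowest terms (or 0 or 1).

R ∧ R = 1/6 ∧ 1/6 = 1/6
Q ∨ (R ∧ R) = 1/3 ∨ 1/6 = 1/3
¬Q = ¬1/3 = 2/3
(Q ∨ (R ∧ R)) ∧ ¬Q = 1/3 ∧ 2/3 = 1/3
R → Q = 1/6 → 1/3 = 1
(R → Q) → R = 1 → 1/6 = 1/6
((Q ∨ (R ∧ R)) ∧ ¬Q) ∨ ((R → Q) → R) = 1/3 ∨ 1/6 = 1/3
R ∧ R = 1/6 ∧ 1/6 = 1/6
(R ∧ R) → Q = 1/6 → 1/3 = 1
P ∨ P = 5/6 ∨ 5/6 = 5/6
¬R = ¬1/6 = 5/6
(P ∨ P) → ¬R = 5/6 → 5/6 = 1
((R ∧ R) → Q) → ((P ∨ P) → ¬R) = 1 → 1 = 1
R ∧ Q = 1/6 ∧ 1/3 = 1/6
R ∧ (R ∧ Q) = 1/6 ∧ 1/6 = 1/6
(((R ∧ R) → Q) → ((P ∨ P) → ¬R)) → (R ∧ (R ∧ Q)) = 1 → 1/6 = 1/6
(((Q ∨ (R ∧ R)) ∧ ¬Q) ∨ ((R → Q) → R)) ∧ ((((R ∧ R) → Q) → ((P ∨ P) → ¬R)) → (R ∧ (R ∧ Q))) = 1/3 ∧ 1/6 = 1/6
¬((((Q ∨ (R ∧ R)) ∧ ¬Q) ∨ ((R → Q) → R)) ∧ ((((R ∧ R) → Q) → ((P ∨ P) → ¬R)) → (R ∧ (R ∧ Q)))) = ¬1/6 = 5/6

5/6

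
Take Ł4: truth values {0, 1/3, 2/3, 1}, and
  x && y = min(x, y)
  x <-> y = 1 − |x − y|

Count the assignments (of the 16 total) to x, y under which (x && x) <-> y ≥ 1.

x = 0, y = 0 ↦ 1  ≥
x = 0, y = 1/3 ↦ 2/3  <
x = 0, y = 2/3 ↦ 1/3  <
x = 0, y = 1 ↦ 0  <
x = 1/3, y = 0 ↦ 2/3  <
x = 1/3, y = 1/3 ↦ 1  ≥
x = 1/3, y = 2/3 ↦ 2/3  <
x = 1/3, y = 1 ↦ 1/3  <
x = 2/3, y = 0 ↦ 1/3  <
x = 2/3, y = 1/3 ↦ 2/3  <
x = 2/3, y = 2/3 ↦ 1  ≥
x = 2/3, y = 1 ↦ 2/3  <
x = 1, y = 0 ↦ 0  <
x = 1, y = 1/3 ↦ 1/3  <
x = 1, y = 2/3 ↦ 2/3  <
x = 1, y = 1 ↦ 1  ≥
So 4 of the 16 assignments meet the threshold.

4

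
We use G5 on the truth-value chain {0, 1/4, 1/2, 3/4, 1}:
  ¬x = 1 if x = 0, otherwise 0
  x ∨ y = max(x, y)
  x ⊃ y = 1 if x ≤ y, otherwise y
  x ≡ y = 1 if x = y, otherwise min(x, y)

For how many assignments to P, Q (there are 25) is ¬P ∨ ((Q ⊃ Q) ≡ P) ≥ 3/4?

value 1: 10 assignments (counts)
value 3/4: 5 assignments (counts)
value 1/2: 5 assignments
value 1/4: 5 assignments
So 15 of the 25 assignments meet the threshold.

15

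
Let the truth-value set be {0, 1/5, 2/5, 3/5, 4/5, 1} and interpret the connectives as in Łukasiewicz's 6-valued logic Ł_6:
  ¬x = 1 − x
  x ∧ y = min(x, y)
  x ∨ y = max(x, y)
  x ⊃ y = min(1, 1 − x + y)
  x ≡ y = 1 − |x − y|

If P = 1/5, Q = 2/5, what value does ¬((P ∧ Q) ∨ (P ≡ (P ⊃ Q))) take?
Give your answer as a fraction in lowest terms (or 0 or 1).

4/5

P ∧ Q = 1/5 ∧ 2/5 = 1/5
P ⊃ Q = 1/5 ⊃ 2/5 = 1
P ≡ (P ⊃ Q) = 1/5 ≡ 1 = 1/5
(P ∧ Q) ∨ (P ≡ (P ⊃ Q)) = 1/5 ∨ 1/5 = 1/5
¬((P ∧ Q) ∨ (P ≡ (P ⊃ Q))) = ¬1/5 = 4/5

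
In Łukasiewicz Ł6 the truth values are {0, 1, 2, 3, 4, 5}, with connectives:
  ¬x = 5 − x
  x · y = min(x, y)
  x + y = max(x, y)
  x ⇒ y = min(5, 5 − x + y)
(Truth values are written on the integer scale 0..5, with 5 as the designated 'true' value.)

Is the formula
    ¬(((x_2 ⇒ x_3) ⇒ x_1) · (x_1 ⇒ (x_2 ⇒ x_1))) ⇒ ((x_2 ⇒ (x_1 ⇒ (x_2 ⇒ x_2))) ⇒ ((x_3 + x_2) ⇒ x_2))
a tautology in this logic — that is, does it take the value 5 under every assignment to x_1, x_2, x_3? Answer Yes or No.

No

Counterexample: take x_1 = 0, x_2 = 0, x_3 = 1.
x_2 ⇒ x_3 = 0 ⇒ 1 = 5
(x_2 ⇒ x_3) ⇒ x_1 = 5 ⇒ 0 = 0
x_2 ⇒ x_1 = 0 ⇒ 0 = 5
x_1 ⇒ (x_2 ⇒ x_1) = 0 ⇒ 5 = 5
((x_2 ⇒ x_3) ⇒ x_1) · (x_1 ⇒ (x_2 ⇒ x_1)) = 0 · 5 = 0
¬(((x_2 ⇒ x_3) ⇒ x_1) · (x_1 ⇒ (x_2 ⇒ x_1))) = ¬0 = 5
x_2 ⇒ x_2 = 0 ⇒ 0 = 5
x_1 ⇒ (x_2 ⇒ x_2) = 0 ⇒ 5 = 5
x_2 ⇒ (x_1 ⇒ (x_2 ⇒ x_2)) = 0 ⇒ 5 = 5
x_3 + x_2 = 1 + 0 = 1
(x_3 + x_2) ⇒ x_2 = 1 ⇒ 0 = 4
(x_2 ⇒ (x_1 ⇒ (x_2 ⇒ x_2))) ⇒ ((x_3 + x_2) ⇒ x_2) = 5 ⇒ 4 = 4
¬(((x_2 ⇒ x_3) ⇒ x_1) · (x_1 ⇒ (x_2 ⇒ x_1))) ⇒ ((x_2 ⇒ (x_1 ⇒ (x_2 ⇒ x_2))) ⇒ ((x_3 + x_2) ⇒ x_2)) = 5 ⇒ 4 = 4
This gives 4 ≠ 5.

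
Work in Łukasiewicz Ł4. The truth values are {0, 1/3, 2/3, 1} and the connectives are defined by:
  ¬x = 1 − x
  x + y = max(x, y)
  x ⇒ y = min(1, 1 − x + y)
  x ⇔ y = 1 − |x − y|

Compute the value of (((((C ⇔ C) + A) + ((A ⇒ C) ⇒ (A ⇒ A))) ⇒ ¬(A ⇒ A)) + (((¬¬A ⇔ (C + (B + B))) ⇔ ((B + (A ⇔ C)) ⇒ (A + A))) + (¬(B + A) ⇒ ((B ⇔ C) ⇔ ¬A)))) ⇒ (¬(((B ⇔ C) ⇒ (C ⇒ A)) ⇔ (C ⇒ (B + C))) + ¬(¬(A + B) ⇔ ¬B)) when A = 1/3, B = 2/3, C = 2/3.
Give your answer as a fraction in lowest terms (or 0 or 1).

1/3

C ⇔ C = 2/3 ⇔ 2/3 = 1
(C ⇔ C) + A = 1 + 1/3 = 1
A ⇒ C = 1/3 ⇒ 2/3 = 1
A ⇒ A = 1/3 ⇒ 1/3 = 1
(A ⇒ C) ⇒ (A ⇒ A) = 1 ⇒ 1 = 1
((C ⇔ C) + A) + ((A ⇒ C) ⇒ (A ⇒ A)) = 1 + 1 = 1
A ⇒ A = 1/3 ⇒ 1/3 = 1
¬(A ⇒ A) = ¬1 = 0
(((C ⇔ C) + A) + ((A ⇒ C) ⇒ (A ⇒ A))) ⇒ ¬(A ⇒ A) = 1 ⇒ 0 = 0
¬A = ¬1/3 = 2/3
¬¬A = ¬2/3 = 1/3
B + B = 2/3 + 2/3 = 2/3
C + (B + B) = 2/3 + 2/3 = 2/3
¬¬A ⇔ (C + (B + B)) = 1/3 ⇔ 2/3 = 2/3
A ⇔ C = 1/3 ⇔ 2/3 = 2/3
B + (A ⇔ C) = 2/3 + 2/3 = 2/3
A + A = 1/3 + 1/3 = 1/3
(B + (A ⇔ C)) ⇒ (A + A) = 2/3 ⇒ 1/3 = 2/3
(¬¬A ⇔ (C + (B + B))) ⇔ ((B + (A ⇔ C)) ⇒ (A + A)) = 2/3 ⇔ 2/3 = 1
B + A = 2/3 + 1/3 = 2/3
¬(B + A) = ¬2/3 = 1/3
B ⇔ C = 2/3 ⇔ 2/3 = 1
¬A = ¬1/3 = 2/3
(B ⇔ C) ⇔ ¬A = 1 ⇔ 2/3 = 2/3
¬(B + A) ⇒ ((B ⇔ C) ⇔ ¬A) = 1/3 ⇒ 2/3 = 1
((¬¬A ⇔ (C + (B + B))) ⇔ ((B + (A ⇔ C)) ⇒ (A + A))) + (¬(B + A) ⇒ ((B ⇔ C) ⇔ ¬A)) = 1 + 1 = 1
((((C ⇔ C) + A) + ((A ⇒ C) ⇒ (A ⇒ A))) ⇒ ¬(A ⇒ A)) + (((¬¬A ⇔ (C + (B + B))) ⇔ ((B + (A ⇔ C)) ⇒ (A + A))) + (¬(B + A) ⇒ ((B ⇔ C) ⇔ ¬A))) = 0 + 1 = 1
B ⇔ C = 2/3 ⇔ 2/3 = 1
C ⇒ A = 2/3 ⇒ 1/3 = 2/3
(B ⇔ C) ⇒ (C ⇒ A) = 1 ⇒ 2/3 = 2/3
B + C = 2/3 + 2/3 = 2/3
C ⇒ (B + C) = 2/3 ⇒ 2/3 = 1
((B ⇔ C) ⇒ (C ⇒ A)) ⇔ (C ⇒ (B + C)) = 2/3 ⇔ 1 = 2/3
¬(((B ⇔ C) ⇒ (C ⇒ A)) ⇔ (C ⇒ (B + C))) = ¬2/3 = 1/3
A + B = 1/3 + 2/3 = 2/3
¬(A + B) = ¬2/3 = 1/3
¬B = ¬2/3 = 1/3
¬(A + B) ⇔ ¬B = 1/3 ⇔ 1/3 = 1
¬(¬(A + B) ⇔ ¬B) = ¬1 = 0
¬(((B ⇔ C) ⇒ (C ⇒ A)) ⇔ (C ⇒ (B + C))) + ¬(¬(A + B) ⇔ ¬B) = 1/3 + 0 = 1/3
(((((C ⇔ C) + A) + ((A ⇒ C) ⇒ (A ⇒ A))) ⇒ ¬(A ⇒ A)) + (((¬¬A ⇔ (C + (B + B))) ⇔ ((B + (A ⇔ C)) ⇒ (A + A))) + (¬(B + A) ⇒ ((B ⇔ C) ⇔ ¬A)))) ⇒ (¬(((B ⇔ C) ⇒ (C ⇒ A)) ⇔ (C ⇒ (B + C))) + ¬(¬(A + B) ⇔ ¬B)) = 1 ⇒ 1/3 = 1/3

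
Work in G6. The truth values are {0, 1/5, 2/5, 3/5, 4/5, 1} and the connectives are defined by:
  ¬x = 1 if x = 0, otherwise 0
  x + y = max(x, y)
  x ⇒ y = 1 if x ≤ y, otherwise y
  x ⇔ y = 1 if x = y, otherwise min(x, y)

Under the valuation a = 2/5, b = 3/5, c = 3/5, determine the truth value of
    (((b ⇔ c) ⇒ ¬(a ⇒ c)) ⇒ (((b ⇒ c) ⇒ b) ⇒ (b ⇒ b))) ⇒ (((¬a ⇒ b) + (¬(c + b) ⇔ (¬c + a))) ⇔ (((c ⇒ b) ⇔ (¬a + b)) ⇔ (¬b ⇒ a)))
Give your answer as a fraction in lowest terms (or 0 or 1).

b ⇔ c = 3/5 ⇔ 3/5 = 1
a ⇒ c = 2/5 ⇒ 3/5 = 1
¬(a ⇒ c) = ¬1 = 0
(b ⇔ c) ⇒ ¬(a ⇒ c) = 1 ⇒ 0 = 0
b ⇒ c = 3/5 ⇒ 3/5 = 1
(b ⇒ c) ⇒ b = 1 ⇒ 3/5 = 3/5
b ⇒ b = 3/5 ⇒ 3/5 = 1
((b ⇒ c) ⇒ b) ⇒ (b ⇒ b) = 3/5 ⇒ 1 = 1
((b ⇔ c) ⇒ ¬(a ⇒ c)) ⇒ (((b ⇒ c) ⇒ b) ⇒ (b ⇒ b)) = 0 ⇒ 1 = 1
¬a = ¬2/5 = 0
¬a ⇒ b = 0 ⇒ 3/5 = 1
c + b = 3/5 + 3/5 = 3/5
¬(c + b) = ¬3/5 = 0
¬c = ¬3/5 = 0
¬c + a = 0 + 2/5 = 2/5
¬(c + b) ⇔ (¬c + a) = 0 ⇔ 2/5 = 0
(¬a ⇒ b) + (¬(c + b) ⇔ (¬c + a)) = 1 + 0 = 1
c ⇒ b = 3/5 ⇒ 3/5 = 1
¬a = ¬2/5 = 0
¬a + b = 0 + 3/5 = 3/5
(c ⇒ b) ⇔ (¬a + b) = 1 ⇔ 3/5 = 3/5
¬b = ¬3/5 = 0
¬b ⇒ a = 0 ⇒ 2/5 = 1
((c ⇒ b) ⇔ (¬a + b)) ⇔ (¬b ⇒ a) = 3/5 ⇔ 1 = 3/5
((¬a ⇒ b) + (¬(c + b) ⇔ (¬c + a))) ⇔ (((c ⇒ b) ⇔ (¬a + b)) ⇔ (¬b ⇒ a)) = 1 ⇔ 3/5 = 3/5
(((b ⇔ c) ⇒ ¬(a ⇒ c)) ⇒ (((b ⇒ c) ⇒ b) ⇒ (b ⇒ b))) ⇒ (((¬a ⇒ b) + (¬(c + b) ⇔ (¬c + a))) ⇔ (((c ⇒ b) ⇔ (¬a + b)) ⇔ (¬b ⇒ a))) = 1 ⇒ 3/5 = 3/5

3/5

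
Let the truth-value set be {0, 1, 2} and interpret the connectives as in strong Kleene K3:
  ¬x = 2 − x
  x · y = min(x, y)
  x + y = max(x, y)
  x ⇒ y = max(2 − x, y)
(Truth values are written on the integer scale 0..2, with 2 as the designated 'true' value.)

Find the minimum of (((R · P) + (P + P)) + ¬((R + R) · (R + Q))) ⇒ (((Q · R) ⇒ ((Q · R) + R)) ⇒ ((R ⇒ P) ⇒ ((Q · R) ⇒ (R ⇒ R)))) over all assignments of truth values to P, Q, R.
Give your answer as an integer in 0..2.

1

Take P = 0, Q = 1, R = 1:
R · P = 1 · 0 = 0
P + P = 0 + 0 = 0
(R · P) + (P + P) = 0 + 0 = 0
R + R = 1 + 1 = 1
R + Q = 1 + 1 = 1
(R + R) · (R + Q) = 1 · 1 = 1
¬((R + R) · (R + Q)) = ¬1 = 1
((R · P) + (P + P)) + ¬((R + R) · (R + Q)) = 0 + 1 = 1
Q · R = 1 · 1 = 1
Q · R = 1 · 1 = 1
(Q · R) + R = 1 + 1 = 1
(Q · R) ⇒ ((Q · R) + R) = 1 ⇒ 1 = 1
R ⇒ P = 1 ⇒ 0 = 1
Q · R = 1 · 1 = 1
R ⇒ R = 1 ⇒ 1 = 1
(Q · R) ⇒ (R ⇒ R) = 1 ⇒ 1 = 1
(R ⇒ P) ⇒ ((Q · R) ⇒ (R ⇒ R)) = 1 ⇒ 1 = 1
((Q · R) ⇒ ((Q · R) + R)) ⇒ ((R ⇒ P) ⇒ ((Q · R) ⇒ (R ⇒ R))) = 1 ⇒ 1 = 1
(((R · P) + (P + P)) + ¬((R + R) · (R + Q))) ⇒ (((Q · R) ⇒ ((Q · R) + R)) ⇒ ((R ⇒ P) ⇒ ((Q · R) ⇒ (R ⇒ R)))) = 1 ⇒ 1 = 1
No assignment yields a value below 1, so this is the minimum.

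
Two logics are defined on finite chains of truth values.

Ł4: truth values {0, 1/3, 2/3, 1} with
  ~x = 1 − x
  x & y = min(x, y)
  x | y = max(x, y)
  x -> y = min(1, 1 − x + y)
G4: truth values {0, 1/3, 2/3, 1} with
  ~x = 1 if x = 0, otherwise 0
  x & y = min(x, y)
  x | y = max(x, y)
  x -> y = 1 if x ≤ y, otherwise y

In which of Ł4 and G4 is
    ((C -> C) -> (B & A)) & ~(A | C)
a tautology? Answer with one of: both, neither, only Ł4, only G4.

In Ł4: at A = 0, B = 0, C = 0 the value is 0 — not a tautology.
In G4: at A = 0, B = 0, C = 0 the value is 0 — not a tautology.

neither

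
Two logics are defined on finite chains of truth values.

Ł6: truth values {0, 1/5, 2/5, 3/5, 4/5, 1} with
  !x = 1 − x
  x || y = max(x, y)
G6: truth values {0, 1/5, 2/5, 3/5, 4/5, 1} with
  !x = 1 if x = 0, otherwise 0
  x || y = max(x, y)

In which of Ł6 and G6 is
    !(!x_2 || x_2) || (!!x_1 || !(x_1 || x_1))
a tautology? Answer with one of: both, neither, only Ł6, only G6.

In Ł6: at x_1 = 1/5, x_2 = 0 the value is 4/5 — not a tautology.
In G6: every assignment gives 1 — tautology.

only G6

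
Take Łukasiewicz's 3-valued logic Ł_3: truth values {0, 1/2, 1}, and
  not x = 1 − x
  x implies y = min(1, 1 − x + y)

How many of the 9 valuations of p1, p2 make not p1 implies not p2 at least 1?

6

p1 = 0, p2 = 0 ↦ 1  ≥
p1 = 0, p2 = 1/2 ↦ 1/2  <
p1 = 0, p2 = 1 ↦ 0  <
p1 = 1/2, p2 = 0 ↦ 1  ≥
p1 = 1/2, p2 = 1/2 ↦ 1  ≥
p1 = 1/2, p2 = 1 ↦ 1/2  <
p1 = 1, p2 = 0 ↦ 1  ≥
p1 = 1, p2 = 1/2 ↦ 1  ≥
p1 = 1, p2 = 1 ↦ 1  ≥
So 6 of the 9 assignments meet the threshold.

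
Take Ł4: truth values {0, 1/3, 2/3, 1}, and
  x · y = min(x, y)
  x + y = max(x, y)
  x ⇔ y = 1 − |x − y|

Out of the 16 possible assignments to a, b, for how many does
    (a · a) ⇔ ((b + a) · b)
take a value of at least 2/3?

10

a = 0, b = 0 ↦ 1  ≥
a = 0, b = 1/3 ↦ 2/3  ≥
a = 0, b = 2/3 ↦ 1/3  <
a = 0, b = 1 ↦ 0  <
a = 1/3, b = 0 ↦ 2/3  ≥
a = 1/3, b = 1/3 ↦ 1  ≥
a = 1/3, b = 2/3 ↦ 2/3  ≥
a = 1/3, b = 1 ↦ 1/3  <
a = 2/3, b = 0 ↦ 1/3  <
a = 2/3, b = 1/3 ↦ 2/3  ≥
a = 2/3, b = 2/3 ↦ 1  ≥
a = 2/3, b = 1 ↦ 2/3  ≥
a = 1, b = 0 ↦ 0  <
a = 1, b = 1/3 ↦ 1/3  <
a = 1, b = 2/3 ↦ 2/3  ≥
a = 1, b = 1 ↦ 1  ≥
So 10 of the 16 assignments meet the threshold.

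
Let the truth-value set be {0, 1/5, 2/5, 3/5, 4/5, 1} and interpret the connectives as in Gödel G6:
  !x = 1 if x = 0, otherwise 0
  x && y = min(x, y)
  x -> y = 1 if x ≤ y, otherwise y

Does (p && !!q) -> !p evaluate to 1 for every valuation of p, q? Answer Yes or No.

No

Counterexample: take p = 1/5, q = 1/5.
!q = !1/5 = 0
!!q = !0 = 1
p && !!q = 1/5 && 1 = 1/5
!p = !1/5 = 0
(p && !!q) -> !p = 1/5 -> 0 = 0
This gives 0 ≠ 1.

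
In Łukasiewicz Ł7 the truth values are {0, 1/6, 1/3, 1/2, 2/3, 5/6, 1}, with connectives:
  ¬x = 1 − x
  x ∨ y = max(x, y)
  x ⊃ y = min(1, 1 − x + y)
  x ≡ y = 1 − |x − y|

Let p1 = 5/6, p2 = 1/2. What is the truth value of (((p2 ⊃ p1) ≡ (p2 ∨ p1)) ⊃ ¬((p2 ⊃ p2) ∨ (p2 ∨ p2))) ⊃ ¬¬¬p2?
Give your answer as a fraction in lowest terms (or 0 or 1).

p2 ⊃ p1 = 1/2 ⊃ 5/6 = 1
p2 ∨ p1 = 1/2 ∨ 5/6 = 5/6
(p2 ⊃ p1) ≡ (p2 ∨ p1) = 1 ≡ 5/6 = 5/6
p2 ⊃ p2 = 1/2 ⊃ 1/2 = 1
p2 ∨ p2 = 1/2 ∨ 1/2 = 1/2
(p2 ⊃ p2) ∨ (p2 ∨ p2) = 1 ∨ 1/2 = 1
¬((p2 ⊃ p2) ∨ (p2 ∨ p2)) = ¬1 = 0
((p2 ⊃ p1) ≡ (p2 ∨ p1)) ⊃ ¬((p2 ⊃ p2) ∨ (p2 ∨ p2)) = 5/6 ⊃ 0 = 1/6
¬p2 = ¬1/2 = 1/2
¬¬p2 = ¬1/2 = 1/2
¬¬¬p2 = ¬1/2 = 1/2
(((p2 ⊃ p1) ≡ (p2 ∨ p1)) ⊃ ¬((p2 ⊃ p2) ∨ (p2 ∨ p2))) ⊃ ¬¬¬p2 = 1/6 ⊃ 1/2 = 1

1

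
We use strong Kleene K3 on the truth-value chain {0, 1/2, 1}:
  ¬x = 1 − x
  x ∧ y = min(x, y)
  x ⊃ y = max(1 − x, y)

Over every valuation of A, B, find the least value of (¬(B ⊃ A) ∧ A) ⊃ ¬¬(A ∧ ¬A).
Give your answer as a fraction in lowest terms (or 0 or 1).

Take A = 1/2, B = 1/2:
B ⊃ A = 1/2 ⊃ 1/2 = 1/2
¬(B ⊃ A) = ¬1/2 = 1/2
¬(B ⊃ A) ∧ A = 1/2 ∧ 1/2 = 1/2
¬A = ¬1/2 = 1/2
A ∧ ¬A = 1/2 ∧ 1/2 = 1/2
¬(A ∧ ¬A) = ¬1/2 = 1/2
¬¬(A ∧ ¬A) = ¬1/2 = 1/2
(¬(B ⊃ A) ∧ A) ⊃ ¬¬(A ∧ ¬A) = 1/2 ⊃ 1/2 = 1/2
No assignment yields a value below 1/2, so this is the minimum.

1/2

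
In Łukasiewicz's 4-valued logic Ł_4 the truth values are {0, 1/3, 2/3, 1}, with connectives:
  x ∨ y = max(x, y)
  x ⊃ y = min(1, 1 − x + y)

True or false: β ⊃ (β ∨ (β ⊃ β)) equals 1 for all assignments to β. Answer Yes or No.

Yes

β = 0 ↦ 1
β = 1/3 ↦ 1
β = 2/3 ↦ 1
β = 1 ↦ 1
Every assignment gives a value ≥ 1.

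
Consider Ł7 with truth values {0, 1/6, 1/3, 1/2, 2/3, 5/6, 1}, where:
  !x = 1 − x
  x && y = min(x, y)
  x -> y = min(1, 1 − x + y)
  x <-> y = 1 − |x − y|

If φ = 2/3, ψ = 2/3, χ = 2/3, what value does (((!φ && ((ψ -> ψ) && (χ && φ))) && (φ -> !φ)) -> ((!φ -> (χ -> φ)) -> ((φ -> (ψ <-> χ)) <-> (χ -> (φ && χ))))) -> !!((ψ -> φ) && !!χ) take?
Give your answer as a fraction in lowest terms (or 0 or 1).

2/3

!φ = !2/3 = 1/3
ψ -> ψ = 2/3 -> 2/3 = 1
χ && φ = 2/3 && 2/3 = 2/3
(ψ -> ψ) && (χ && φ) = 1 && 2/3 = 2/3
!φ && ((ψ -> ψ) && (χ && φ)) = 1/3 && 2/3 = 1/3
!φ = !2/3 = 1/3
φ -> !φ = 2/3 -> 1/3 = 2/3
(!φ && ((ψ -> ψ) && (χ && φ))) && (φ -> !φ) = 1/3 && 2/3 = 1/3
!φ = !2/3 = 1/3
χ -> φ = 2/3 -> 2/3 = 1
!φ -> (χ -> φ) = 1/3 -> 1 = 1
ψ <-> χ = 2/3 <-> 2/3 = 1
φ -> (ψ <-> χ) = 2/3 -> 1 = 1
φ && χ = 2/3 && 2/3 = 2/3
χ -> (φ && χ) = 2/3 -> 2/3 = 1
(φ -> (ψ <-> χ)) <-> (χ -> (φ && χ)) = 1 <-> 1 = 1
(!φ -> (χ -> φ)) -> ((φ -> (ψ <-> χ)) <-> (χ -> (φ && χ))) = 1 -> 1 = 1
((!φ && ((ψ -> ψ) && (χ && φ))) && (φ -> !φ)) -> ((!φ -> (χ -> φ)) -> ((φ -> (ψ <-> χ)) <-> (χ -> (φ && χ)))) = 1/3 -> 1 = 1
ψ -> φ = 2/3 -> 2/3 = 1
!χ = !2/3 = 1/3
!!χ = !1/3 = 2/3
(ψ -> φ) && !!χ = 1 && 2/3 = 2/3
!((ψ -> φ) && !!χ) = !2/3 = 1/3
!!((ψ -> φ) && !!χ) = !1/3 = 2/3
(((!φ && ((ψ -> ψ) && (χ && φ))) && (φ -> !φ)) -> ((!φ -> (χ -> φ)) -> ((φ -> (ψ <-> χ)) <-> (χ -> (φ && χ))))) -> !!((ψ -> φ) && !!χ) = 1 -> 2/3 = 2/3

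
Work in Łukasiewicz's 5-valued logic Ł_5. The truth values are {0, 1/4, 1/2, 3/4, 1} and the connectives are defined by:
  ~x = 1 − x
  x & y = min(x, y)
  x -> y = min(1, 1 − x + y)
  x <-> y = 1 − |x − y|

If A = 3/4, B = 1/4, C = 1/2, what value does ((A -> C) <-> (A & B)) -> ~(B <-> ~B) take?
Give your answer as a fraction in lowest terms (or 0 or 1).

A -> C = 3/4 -> 1/2 = 3/4
A & B = 3/4 & 1/4 = 1/4
(A -> C) <-> (A & B) = 3/4 <-> 1/4 = 1/2
~B = ~1/4 = 3/4
B <-> ~B = 1/4 <-> 3/4 = 1/2
~(B <-> ~B) = ~1/2 = 1/2
((A -> C) <-> (A & B)) -> ~(B <-> ~B) = 1/2 -> 1/2 = 1

1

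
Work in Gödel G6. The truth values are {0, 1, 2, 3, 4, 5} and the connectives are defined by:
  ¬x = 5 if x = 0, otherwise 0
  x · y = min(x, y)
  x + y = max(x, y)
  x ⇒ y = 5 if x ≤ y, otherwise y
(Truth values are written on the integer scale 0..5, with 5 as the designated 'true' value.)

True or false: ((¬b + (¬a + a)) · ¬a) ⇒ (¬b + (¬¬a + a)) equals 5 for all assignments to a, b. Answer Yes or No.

No

Counterexample: take a = 0, b = 1.
¬b = ¬1 = 0
¬a = ¬0 = 5
¬a + a = 5 + 0 = 5
¬b + (¬a + a) = 0 + 5 = 5
¬a = ¬0 = 5
(¬b + (¬a + a)) · ¬a = 5 · 5 = 5
¬b = ¬1 = 0
¬a = ¬0 = 5
¬¬a = ¬5 = 0
¬¬a + a = 0 + 0 = 0
¬b + (¬¬a + a) = 0 + 0 = 0
((¬b + (¬a + a)) · ¬a) ⇒ (¬b + (¬¬a + a)) = 5 ⇒ 0 = 0
This gives 0 ≠ 5.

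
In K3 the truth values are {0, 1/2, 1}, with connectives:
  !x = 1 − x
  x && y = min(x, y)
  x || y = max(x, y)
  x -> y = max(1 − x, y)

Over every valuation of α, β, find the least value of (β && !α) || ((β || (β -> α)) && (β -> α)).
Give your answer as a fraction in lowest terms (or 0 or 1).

1/2

Take α = 0, β = 1/2:
!α = !0 = 1
β && !α = 1/2 && 1 = 1/2
β -> α = 1/2 -> 0 = 1/2
β || (β -> α) = 1/2 || 1/2 = 1/2
β -> α = 1/2 -> 0 = 1/2
(β || (β -> α)) && (β -> α) = 1/2 && 1/2 = 1/2
(β && !α) || ((β || (β -> α)) && (β -> α)) = 1/2 || 1/2 = 1/2
No assignment yields a value below 1/2, so this is the minimum.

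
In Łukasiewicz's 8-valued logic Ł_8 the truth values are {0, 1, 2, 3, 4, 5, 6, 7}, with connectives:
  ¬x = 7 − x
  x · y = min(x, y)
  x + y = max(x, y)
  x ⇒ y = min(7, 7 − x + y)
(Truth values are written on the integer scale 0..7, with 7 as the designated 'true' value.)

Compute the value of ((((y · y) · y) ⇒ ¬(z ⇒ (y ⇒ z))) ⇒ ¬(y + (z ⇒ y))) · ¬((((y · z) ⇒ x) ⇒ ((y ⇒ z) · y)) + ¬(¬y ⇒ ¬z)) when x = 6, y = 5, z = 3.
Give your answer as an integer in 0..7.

2

y · y = 5 · 5 = 5
(y · y) · y = 5 · 5 = 5
y ⇒ z = 5 ⇒ 3 = 5
z ⇒ (y ⇒ z) = 3 ⇒ 5 = 7
¬(z ⇒ (y ⇒ z)) = ¬7 = 0
((y · y) · y) ⇒ ¬(z ⇒ (y ⇒ z)) = 5 ⇒ 0 = 2
z ⇒ y = 3 ⇒ 5 = 7
y + (z ⇒ y) = 5 + 7 = 7
¬(y + (z ⇒ y)) = ¬7 = 0
(((y · y) · y) ⇒ ¬(z ⇒ (y ⇒ z))) ⇒ ¬(y + (z ⇒ y)) = 2 ⇒ 0 = 5
y · z = 5 · 3 = 3
(y · z) ⇒ x = 3 ⇒ 6 = 7
y ⇒ z = 5 ⇒ 3 = 5
(y ⇒ z) · y = 5 · 5 = 5
((y · z) ⇒ x) ⇒ ((y ⇒ z) · y) = 7 ⇒ 5 = 5
¬y = ¬5 = 2
¬z = ¬3 = 4
¬y ⇒ ¬z = 2 ⇒ 4 = 7
¬(¬y ⇒ ¬z) = ¬7 = 0
(((y · z) ⇒ x) ⇒ ((y ⇒ z) · y)) + ¬(¬y ⇒ ¬z) = 5 + 0 = 5
¬((((y · z) ⇒ x) ⇒ ((y ⇒ z) · y)) + ¬(¬y ⇒ ¬z)) = ¬5 = 2
((((y · y) · y) ⇒ ¬(z ⇒ (y ⇒ z))) ⇒ ¬(y + (z ⇒ y))) · ¬((((y · z) ⇒ x) ⇒ ((y ⇒ z) · y)) + ¬(¬y ⇒ ¬z)) = 5 · 2 = 2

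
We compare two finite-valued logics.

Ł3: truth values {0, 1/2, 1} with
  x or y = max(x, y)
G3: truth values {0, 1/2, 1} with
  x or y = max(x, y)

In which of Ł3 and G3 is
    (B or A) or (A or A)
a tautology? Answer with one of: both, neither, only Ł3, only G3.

neither

In Ł3: at A = 0, B = 0 the value is 0 — not a tautology.
In G3: at A = 0, B = 0 the value is 0 — not a tautology.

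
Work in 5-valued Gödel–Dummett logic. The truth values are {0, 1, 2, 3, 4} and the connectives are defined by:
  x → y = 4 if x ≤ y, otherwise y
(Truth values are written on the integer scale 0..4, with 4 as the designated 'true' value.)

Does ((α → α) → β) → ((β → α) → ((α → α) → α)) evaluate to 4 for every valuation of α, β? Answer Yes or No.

Yes

At α = 4, β = 1, for instance:
α → α = 4 → 4 = 4
(α → α) → β = 4 → 1 = 1
β → α = 1 → 4 = 4
(α → α) → α = 4 → 4 = 4
(β → α) → ((α → α) → α) = 4 → 4 = 4
((α → α) → β) → ((β → α) → ((α → α) → α)) = 1 → 4 = 4
and checking the remaining 24 assignments likewise gives ≥ 4 in every case.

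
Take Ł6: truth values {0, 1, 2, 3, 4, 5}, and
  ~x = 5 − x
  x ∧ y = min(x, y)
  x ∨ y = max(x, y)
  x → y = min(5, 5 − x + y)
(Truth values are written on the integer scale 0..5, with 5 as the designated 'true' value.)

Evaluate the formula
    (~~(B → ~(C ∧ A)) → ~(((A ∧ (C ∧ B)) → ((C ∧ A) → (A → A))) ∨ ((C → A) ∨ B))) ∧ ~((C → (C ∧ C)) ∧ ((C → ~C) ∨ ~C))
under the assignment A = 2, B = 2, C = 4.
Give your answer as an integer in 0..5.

0

C ∧ A = 4 ∧ 2 = 2
~(C ∧ A) = ~2 = 3
B → ~(C ∧ A) = 2 → 3 = 5
~(B → ~(C ∧ A)) = ~5 = 0
~~(B → ~(C ∧ A)) = ~0 = 5
C ∧ B = 4 ∧ 2 = 2
A ∧ (C ∧ B) = 2 ∧ 2 = 2
C ∧ A = 4 ∧ 2 = 2
A → A = 2 → 2 = 5
(C ∧ A) → (A → A) = 2 → 5 = 5
(A ∧ (C ∧ B)) → ((C ∧ A) → (A → A)) = 2 → 5 = 5
C → A = 4 → 2 = 3
(C → A) ∨ B = 3 ∨ 2 = 3
((A ∧ (C ∧ B)) → ((C ∧ A) → (A → A))) ∨ ((C → A) ∨ B) = 5 ∨ 3 = 5
~(((A ∧ (C ∧ B)) → ((C ∧ A) → (A → A))) ∨ ((C → A) ∨ B)) = ~5 = 0
~~(B → ~(C ∧ A)) → ~(((A ∧ (C ∧ B)) → ((C ∧ A) → (A → A))) ∨ ((C → A) ∨ B)) = 5 → 0 = 0
C ∧ C = 4 ∧ 4 = 4
C → (C ∧ C) = 4 → 4 = 5
~C = ~4 = 1
C → ~C = 4 → 1 = 2
~C = ~4 = 1
(C → ~C) ∨ ~C = 2 ∨ 1 = 2
(C → (C ∧ C)) ∧ ((C → ~C) ∨ ~C) = 5 ∧ 2 = 2
~((C → (C ∧ C)) ∧ ((C → ~C) ∨ ~C)) = ~2 = 3
(~~(B → ~(C ∧ A)) → ~(((A ∧ (C ∧ B)) → ((C ∧ A) → (A → A))) ∨ ((C → A) ∨ B))) ∧ ~((C → (C ∧ C)) ∧ ((C → ~C) ∨ ~C)) = 0 ∧ 3 = 0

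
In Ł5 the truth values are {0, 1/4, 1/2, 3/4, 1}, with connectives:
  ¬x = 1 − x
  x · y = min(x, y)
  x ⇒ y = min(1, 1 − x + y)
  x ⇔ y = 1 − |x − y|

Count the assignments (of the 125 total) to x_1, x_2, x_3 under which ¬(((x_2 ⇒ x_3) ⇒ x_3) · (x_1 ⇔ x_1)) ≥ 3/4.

20

value 1: 5 assignments (counts)
value 3/4: 15 assignments (counts)
value 1/2: 25 assignments
value 1/4: 35 assignments
value 0: 45 assignments
So 20 of the 125 assignments meet the threshold.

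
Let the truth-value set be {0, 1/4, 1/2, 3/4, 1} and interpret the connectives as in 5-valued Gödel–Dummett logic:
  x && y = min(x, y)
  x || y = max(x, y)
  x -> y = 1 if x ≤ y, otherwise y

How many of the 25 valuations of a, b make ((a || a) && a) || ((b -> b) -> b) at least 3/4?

16

value 1: 9 assignments (counts)
value 3/4: 7 assignments (counts)
value 1/2: 5 assignments
value 1/4: 3 assignments
value 0: 1 assignment
So 16 of the 25 assignments meet the threshold.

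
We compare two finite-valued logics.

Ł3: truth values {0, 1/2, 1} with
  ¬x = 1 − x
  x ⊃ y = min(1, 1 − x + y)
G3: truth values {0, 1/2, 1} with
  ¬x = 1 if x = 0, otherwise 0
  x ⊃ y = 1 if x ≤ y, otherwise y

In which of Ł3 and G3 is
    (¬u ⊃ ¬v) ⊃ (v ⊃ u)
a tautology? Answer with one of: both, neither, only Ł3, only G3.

only Ł3

In Ł3: every assignment gives 1 — tautology.
In G3: at u = 1/2, v = 1 the value is 1/2 — not a tautology.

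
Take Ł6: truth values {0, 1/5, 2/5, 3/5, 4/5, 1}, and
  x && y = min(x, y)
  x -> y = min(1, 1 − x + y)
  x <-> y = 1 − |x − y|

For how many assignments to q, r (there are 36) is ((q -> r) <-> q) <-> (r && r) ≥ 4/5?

value 1: 11 assignments (counts)
value 4/5: 5 assignments (counts)
value 3/5: 11 assignments
value 2/5: 3 assignments
value 1/5: 5 assignments
value 0: 1 assignment
So 16 of the 36 assignments meet the threshold.

16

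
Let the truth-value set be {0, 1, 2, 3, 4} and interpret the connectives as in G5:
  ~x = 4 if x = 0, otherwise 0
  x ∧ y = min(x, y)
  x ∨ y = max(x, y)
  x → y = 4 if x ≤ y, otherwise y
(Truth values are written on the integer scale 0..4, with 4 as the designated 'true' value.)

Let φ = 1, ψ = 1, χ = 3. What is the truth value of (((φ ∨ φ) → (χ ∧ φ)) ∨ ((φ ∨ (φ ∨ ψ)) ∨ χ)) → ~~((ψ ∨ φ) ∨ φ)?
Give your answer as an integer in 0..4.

4

φ ∨ φ = 1 ∨ 1 = 1
χ ∧ φ = 3 ∧ 1 = 1
(φ ∨ φ) → (χ ∧ φ) = 1 → 1 = 4
φ ∨ ψ = 1 ∨ 1 = 1
φ ∨ (φ ∨ ψ) = 1 ∨ 1 = 1
(φ ∨ (φ ∨ ψ)) ∨ χ = 1 ∨ 3 = 3
((φ ∨ φ) → (χ ∧ φ)) ∨ ((φ ∨ (φ ∨ ψ)) ∨ χ) = 4 ∨ 3 = 4
ψ ∨ φ = 1 ∨ 1 = 1
(ψ ∨ φ) ∨ φ = 1 ∨ 1 = 1
~((ψ ∨ φ) ∨ φ) = ~1 = 0
~~((ψ ∨ φ) ∨ φ) = ~0 = 4
(((φ ∨ φ) → (χ ∧ φ)) ∨ ((φ ∨ (φ ∨ ψ)) ∨ χ)) → ~~((ψ ∨ φ) ∨ φ) = 4 → 4 = 4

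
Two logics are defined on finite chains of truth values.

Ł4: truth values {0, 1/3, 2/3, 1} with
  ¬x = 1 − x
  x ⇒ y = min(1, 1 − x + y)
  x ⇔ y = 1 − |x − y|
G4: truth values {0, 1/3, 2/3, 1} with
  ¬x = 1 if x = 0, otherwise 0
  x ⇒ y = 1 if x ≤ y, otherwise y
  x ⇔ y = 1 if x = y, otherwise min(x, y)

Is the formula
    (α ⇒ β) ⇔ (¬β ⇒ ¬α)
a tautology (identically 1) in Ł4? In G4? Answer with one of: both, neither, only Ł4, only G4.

In Ł4: every assignment gives 1 — tautology.
In G4: at α = 2/3, β = 1/3 the value is 1/3 — not a tautology.

only Ł4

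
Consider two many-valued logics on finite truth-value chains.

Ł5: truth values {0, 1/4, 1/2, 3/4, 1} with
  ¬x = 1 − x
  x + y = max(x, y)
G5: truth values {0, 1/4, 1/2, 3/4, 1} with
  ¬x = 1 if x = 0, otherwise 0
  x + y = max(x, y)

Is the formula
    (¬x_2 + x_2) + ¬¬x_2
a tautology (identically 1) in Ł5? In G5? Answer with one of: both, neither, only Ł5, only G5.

In Ł5: at x_2 = 1/4 the value is 3/4 — not a tautology.
In G5: every assignment gives 1 — tautology.

only G5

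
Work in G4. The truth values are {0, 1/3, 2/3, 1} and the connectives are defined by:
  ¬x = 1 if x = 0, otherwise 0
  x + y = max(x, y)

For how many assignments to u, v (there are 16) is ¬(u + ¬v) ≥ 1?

u = 0, v = 0 ↦ 0  <
u = 0, v = 1/3 ↦ 1  ≥
u = 0, v = 2/3 ↦ 1  ≥
u = 0, v = 1 ↦ 1  ≥
u = 1/3, v = 0 ↦ 0  <
u = 1/3, v = 1/3 ↦ 0  <
u = 1/3, v = 2/3 ↦ 0  <
u = 1/3, v = 1 ↦ 0  <
u = 2/3, v = 0 ↦ 0  <
u = 2/3, v = 1/3 ↦ 0  <
u = 2/3, v = 2/3 ↦ 0  <
u = 2/3, v = 1 ↦ 0  <
u = 1, v = 0 ↦ 0  <
u = 1, v = 1/3 ↦ 0  <
u = 1, v = 2/3 ↦ 0  <
u = 1, v = 1 ↦ 0  <
So 3 of the 16 assignments meet the threshold.

3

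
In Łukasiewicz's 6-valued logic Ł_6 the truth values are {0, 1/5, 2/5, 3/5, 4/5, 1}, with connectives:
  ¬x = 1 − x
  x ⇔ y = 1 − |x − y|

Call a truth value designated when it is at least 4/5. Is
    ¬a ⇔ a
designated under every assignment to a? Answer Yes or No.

Counterexample: take a = 0.
¬a = ¬0 = 1
¬a ⇔ a = 1 ⇔ 0 = 0
This gives 0, which is below 4/5.

No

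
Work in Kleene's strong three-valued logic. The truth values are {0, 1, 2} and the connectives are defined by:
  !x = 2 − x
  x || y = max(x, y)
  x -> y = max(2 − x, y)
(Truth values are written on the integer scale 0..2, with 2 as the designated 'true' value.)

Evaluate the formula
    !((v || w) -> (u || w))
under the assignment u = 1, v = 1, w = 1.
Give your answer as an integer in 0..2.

1

v || w = 1 || 1 = 1
u || w = 1 || 1 = 1
(v || w) -> (u || w) = 1 -> 1 = 1
!((v || w) -> (u || w)) = !1 = 1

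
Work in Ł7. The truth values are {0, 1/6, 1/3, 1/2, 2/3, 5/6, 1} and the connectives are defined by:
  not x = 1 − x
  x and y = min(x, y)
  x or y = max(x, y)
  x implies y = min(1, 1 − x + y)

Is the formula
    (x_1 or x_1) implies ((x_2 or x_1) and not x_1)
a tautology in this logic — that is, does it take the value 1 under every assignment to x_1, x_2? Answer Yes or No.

No

Counterexample: take x_1 = 2/3, x_2 = 0.
x_1 or x_1 = 2/3 or 2/3 = 2/3
x_2 or x_1 = 0 or 2/3 = 2/3
not x_1 = not 2/3 = 1/3
(x_2 or x_1) and not x_1 = 2/3 and 1/3 = 1/3
(x_1 or x_1) implies ((x_2 or x_1) and not x_1) = 2/3 implies 1/3 = 2/3
This gives 2/3 ≠ 1.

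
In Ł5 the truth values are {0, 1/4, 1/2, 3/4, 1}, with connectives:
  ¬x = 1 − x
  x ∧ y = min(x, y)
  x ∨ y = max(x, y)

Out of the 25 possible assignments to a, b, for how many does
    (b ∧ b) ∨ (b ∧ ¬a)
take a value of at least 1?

value 1: 5 assignments (counts)
value 3/4: 5 assignments
value 1/2: 5 assignments
value 1/4: 5 assignments
value 0: 5 assignments
So 5 of the 25 assignments meet the threshold.

5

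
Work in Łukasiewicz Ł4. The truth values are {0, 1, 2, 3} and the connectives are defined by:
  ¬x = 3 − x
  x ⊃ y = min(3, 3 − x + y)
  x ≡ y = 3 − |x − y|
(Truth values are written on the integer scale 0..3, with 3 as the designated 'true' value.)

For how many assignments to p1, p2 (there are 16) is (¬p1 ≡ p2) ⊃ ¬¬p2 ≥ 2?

p1 = 0, p2 = 0 ↦ 3  ≥
p1 = 0, p2 = 1 ↦ 3  ≥
p1 = 0, p2 = 2 ↦ 3  ≥
p1 = 0, p2 = 3 ↦ 3  ≥
p1 = 1, p2 = 0 ↦ 2  ≥
p1 = 1, p2 = 1 ↦ 2  ≥
p1 = 1, p2 = 2 ↦ 2  ≥
p1 = 1, p2 = 3 ↦ 3  ≥
p1 = 2, p2 = 0 ↦ 1  <
p1 = 2, p2 = 1 ↦ 1  <
p1 = 2, p2 = 2 ↦ 3  ≥
p1 = 2, p2 = 3 ↦ 3  ≥
p1 = 3, p2 = 0 ↦ 0  <
p1 = 3, p2 = 1 ↦ 2  ≥
p1 = 3, p2 = 2 ↦ 3  ≥
p1 = 3, p2 = 3 ↦ 3  ≥
So 13 of the 16 assignments meet the threshold.

13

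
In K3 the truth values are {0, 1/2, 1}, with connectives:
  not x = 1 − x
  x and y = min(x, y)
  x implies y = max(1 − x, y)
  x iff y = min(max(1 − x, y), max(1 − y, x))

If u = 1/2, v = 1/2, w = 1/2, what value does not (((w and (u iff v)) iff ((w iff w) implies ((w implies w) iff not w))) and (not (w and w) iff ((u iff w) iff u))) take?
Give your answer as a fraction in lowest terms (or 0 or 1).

u iff v = 1/2 iff 1/2 = 1/2
w and (u iff v) = 1/2 and 1/2 = 1/2
w iff w = 1/2 iff 1/2 = 1/2
w implies w = 1/2 implies 1/2 = 1/2
not w = not 1/2 = 1/2
(w implies w) iff not w = 1/2 iff 1/2 = 1/2
(w iff w) implies ((w implies w) iff not w) = 1/2 implies 1/2 = 1/2
(w and (u iff v)) iff ((w iff w) implies ((w implies w) iff not w)) = 1/2 iff 1/2 = 1/2
w and w = 1/2 and 1/2 = 1/2
not (w and w) = not 1/2 = 1/2
u iff w = 1/2 iff 1/2 = 1/2
(u iff w) iff u = 1/2 iff 1/2 = 1/2
not (w and w) iff ((u iff w) iff u) = 1/2 iff 1/2 = 1/2
((w and (u iff v)) iff ((w iff w) implies ((w implies w) iff not w))) and (not (w and w) iff ((u iff w) iff u)) = 1/2 and 1/2 = 1/2
not (((w and (u iff v)) iff ((w iff w) implies ((w implies w) iff not w))) and (not (w and w) iff ((u iff w) iff u))) = not 1/2 = 1/2

1/2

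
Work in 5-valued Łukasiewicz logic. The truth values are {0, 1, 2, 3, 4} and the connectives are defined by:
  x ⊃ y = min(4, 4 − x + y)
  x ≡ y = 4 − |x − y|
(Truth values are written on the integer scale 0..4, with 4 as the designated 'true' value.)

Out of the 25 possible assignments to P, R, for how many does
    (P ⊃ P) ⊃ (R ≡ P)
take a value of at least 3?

value 4: 5 assignments (counts)
value 3: 8 assignments (counts)
value 2: 6 assignments
value 1: 4 assignments
value 0: 2 assignments
So 13 of the 25 assignments meet the threshold.

13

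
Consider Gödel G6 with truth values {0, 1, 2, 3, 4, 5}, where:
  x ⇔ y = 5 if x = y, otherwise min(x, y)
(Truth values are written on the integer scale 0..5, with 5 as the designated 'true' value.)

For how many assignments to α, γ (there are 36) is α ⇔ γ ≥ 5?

6

value 5: 6 assignments (counts)
value 4: 2 assignments
value 3: 4 assignments
value 2: 6 assignments
value 1: 8 assignments
value 0: 10 assignments
So 6 of the 36 assignments meet the threshold.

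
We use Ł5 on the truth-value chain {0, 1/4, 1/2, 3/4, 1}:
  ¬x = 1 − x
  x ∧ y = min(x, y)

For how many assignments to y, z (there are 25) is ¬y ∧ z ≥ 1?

1

value 1: 1 assignment (counts)
value 3/4: 3 assignments
value 1/2: 5 assignments
value 1/4: 7 assignments
value 0: 9 assignments
So 1 of the 25 assignments meets the threshold.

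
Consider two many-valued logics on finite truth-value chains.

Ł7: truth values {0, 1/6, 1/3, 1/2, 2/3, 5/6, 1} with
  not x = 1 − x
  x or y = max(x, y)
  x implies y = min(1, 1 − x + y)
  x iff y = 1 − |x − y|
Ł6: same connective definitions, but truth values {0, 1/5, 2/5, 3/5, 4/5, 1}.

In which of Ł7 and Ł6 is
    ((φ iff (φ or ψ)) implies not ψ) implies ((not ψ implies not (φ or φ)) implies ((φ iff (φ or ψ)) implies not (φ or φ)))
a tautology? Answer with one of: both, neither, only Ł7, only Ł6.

both

In Ł7: every assignment gives 1 — tautology.
In Ł6: every assignment gives 1 — tautology.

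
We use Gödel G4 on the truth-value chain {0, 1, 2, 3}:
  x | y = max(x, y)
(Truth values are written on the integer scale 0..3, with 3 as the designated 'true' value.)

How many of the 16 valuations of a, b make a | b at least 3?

a = 0, b = 0 ↦ 0  <
a = 0, b = 1 ↦ 1  <
a = 0, b = 2 ↦ 2  <
a = 0, b = 3 ↦ 3  ≥
a = 1, b = 0 ↦ 1  <
a = 1, b = 1 ↦ 1  <
a = 1, b = 2 ↦ 2  <
a = 1, b = 3 ↦ 3  ≥
a = 2, b = 0 ↦ 2  <
a = 2, b = 1 ↦ 2  <
a = 2, b = 2 ↦ 2  <
a = 2, b = 3 ↦ 3  ≥
a = 3, b = 0 ↦ 3  ≥
a = 3, b = 1 ↦ 3  ≥
a = 3, b = 2 ↦ 3  ≥
a = 3, b = 3 ↦ 3  ≥
So 7 of the 16 assignments meet the threshold.

7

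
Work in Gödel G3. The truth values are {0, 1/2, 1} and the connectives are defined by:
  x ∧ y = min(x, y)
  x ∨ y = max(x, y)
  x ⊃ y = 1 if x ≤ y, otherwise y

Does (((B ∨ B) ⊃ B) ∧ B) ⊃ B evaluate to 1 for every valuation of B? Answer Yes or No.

Yes

B = 0 ↦ 1
B = 1/2 ↦ 1
B = 1 ↦ 1
Every assignment gives a value ≥ 1.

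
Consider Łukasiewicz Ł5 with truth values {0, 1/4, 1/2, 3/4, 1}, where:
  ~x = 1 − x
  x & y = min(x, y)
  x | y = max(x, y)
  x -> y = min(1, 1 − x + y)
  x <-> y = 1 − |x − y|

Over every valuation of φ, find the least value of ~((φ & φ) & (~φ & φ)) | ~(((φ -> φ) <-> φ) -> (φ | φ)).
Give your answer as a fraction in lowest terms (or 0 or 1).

Take φ = 1/2:
φ & φ = 1/2 & 1/2 = 1/2
~φ = ~1/2 = 1/2
~φ & φ = 1/2 & 1/2 = 1/2
(φ & φ) & (~φ & φ) = 1/2 & 1/2 = 1/2
~((φ & φ) & (~φ & φ)) = ~1/2 = 1/2
φ -> φ = 1/2 -> 1/2 = 1
(φ -> φ) <-> φ = 1 <-> 1/2 = 1/2
φ | φ = 1/2 | 1/2 = 1/2
((φ -> φ) <-> φ) -> (φ | φ) = 1/2 -> 1/2 = 1
~(((φ -> φ) <-> φ) -> (φ | φ)) = ~1 = 0
~((φ & φ) & (~φ & φ)) | ~(((φ -> φ) <-> φ) -> (φ | φ)) = 1/2 | 0 = 1/2
No assignment yields a value below 1/2, so this is the minimum.

1/2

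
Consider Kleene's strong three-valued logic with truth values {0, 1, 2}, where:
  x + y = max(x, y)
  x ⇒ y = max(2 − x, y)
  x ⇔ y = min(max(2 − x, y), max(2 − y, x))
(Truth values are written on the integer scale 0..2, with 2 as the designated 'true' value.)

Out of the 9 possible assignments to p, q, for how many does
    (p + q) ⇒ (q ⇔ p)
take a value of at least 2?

2

p = 0, q = 0 ↦ 2  ≥
p = 0, q = 1 ↦ 1  <
p = 0, q = 2 ↦ 0  <
p = 1, q = 0 ↦ 1  <
p = 1, q = 1 ↦ 1  <
p = 1, q = 2 ↦ 1  <
p = 2, q = 0 ↦ 0  <
p = 2, q = 1 ↦ 1  <
p = 2, q = 2 ↦ 2  ≥
So 2 of the 9 assignments meet the threshold.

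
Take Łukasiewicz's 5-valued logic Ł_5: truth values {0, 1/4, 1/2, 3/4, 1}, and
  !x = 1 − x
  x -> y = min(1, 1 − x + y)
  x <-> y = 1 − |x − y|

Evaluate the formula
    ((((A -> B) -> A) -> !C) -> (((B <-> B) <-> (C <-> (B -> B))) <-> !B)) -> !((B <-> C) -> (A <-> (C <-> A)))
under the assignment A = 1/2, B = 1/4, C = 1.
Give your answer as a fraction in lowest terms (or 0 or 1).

A -> B = 1/2 -> 1/4 = 3/4
(A -> B) -> A = 3/4 -> 1/2 = 3/4
!C = !1 = 0
((A -> B) -> A) -> !C = 3/4 -> 0 = 1/4
B <-> B = 1/4 <-> 1/4 = 1
B -> B = 1/4 -> 1/4 = 1
C <-> (B -> B) = 1 <-> 1 = 1
(B <-> B) <-> (C <-> (B -> B)) = 1 <-> 1 = 1
!B = !1/4 = 3/4
((B <-> B) <-> (C <-> (B -> B))) <-> !B = 1 <-> 3/4 = 3/4
(((A -> B) -> A) -> !C) -> (((B <-> B) <-> (C <-> (B -> B))) <-> !B) = 1/4 -> 3/4 = 1
B <-> C = 1/4 <-> 1 = 1/4
C <-> A = 1 <-> 1/2 = 1/2
A <-> (C <-> A) = 1/2 <-> 1/2 = 1
(B <-> C) -> (A <-> (C <-> A)) = 1/4 -> 1 = 1
!((B <-> C) -> (A <-> (C <-> A))) = !1 = 0
((((A -> B) -> A) -> !C) -> (((B <-> B) <-> (C <-> (B -> B))) <-> !B)) -> !((B <-> C) -> (A <-> (C <-> A))) = 1 -> 0 = 0

0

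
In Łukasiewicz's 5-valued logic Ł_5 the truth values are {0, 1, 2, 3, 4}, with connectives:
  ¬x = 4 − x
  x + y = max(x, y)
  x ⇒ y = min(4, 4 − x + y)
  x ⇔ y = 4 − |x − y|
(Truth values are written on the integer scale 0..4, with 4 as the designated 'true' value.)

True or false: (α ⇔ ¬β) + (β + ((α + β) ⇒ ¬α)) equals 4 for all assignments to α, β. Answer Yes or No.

No

Counterexample: take α = 2, β = 3.
¬β = ¬3 = 1
α ⇔ ¬β = 2 ⇔ 1 = 3
α + β = 2 + 3 = 3
¬α = ¬2 = 2
(α + β) ⇒ ¬α = 3 ⇒ 2 = 3
β + ((α + β) ⇒ ¬α) = 3 + 3 = 3
(α ⇔ ¬β) + (β + ((α + β) ⇒ ¬α)) = 3 + 3 = 3
This gives 3 ≠ 4.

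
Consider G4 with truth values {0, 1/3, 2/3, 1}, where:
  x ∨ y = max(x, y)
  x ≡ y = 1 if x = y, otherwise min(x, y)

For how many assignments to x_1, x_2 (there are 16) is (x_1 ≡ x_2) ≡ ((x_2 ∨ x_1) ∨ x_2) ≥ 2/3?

x_1 = 0, x_2 = 0 ↦ 0  <
x_1 = 0, x_2 = 1/3 ↦ 0  <
x_1 = 0, x_2 = 2/3 ↦ 0  <
x_1 = 0, x_2 = 1 ↦ 0  <
x_1 = 1/3, x_2 = 0 ↦ 0  <
x_1 = 1/3, x_2 = 1/3 ↦ 1/3  <
x_1 = 1/3, x_2 = 2/3 ↦ 1/3  <
x_1 = 1/3, x_2 = 1 ↦ 1/3  <
x_1 = 2/3, x_2 = 0 ↦ 0  <
x_1 = 2/3, x_2 = 1/3 ↦ 1/3  <
x_1 = 2/3, x_2 = 2/3 ↦ 2/3  ≥
x_1 = 2/3, x_2 = 1 ↦ 2/3  ≥
x_1 = 1, x_2 = 0 ↦ 0  <
x_1 = 1, x_2 = 1/3 ↦ 1/3  <
x_1 = 1, x_2 = 2/3 ↦ 2/3  ≥
x_1 = 1, x_2 = 1 ↦ 1  ≥
So 4 of the 16 assignments meet the threshold.

4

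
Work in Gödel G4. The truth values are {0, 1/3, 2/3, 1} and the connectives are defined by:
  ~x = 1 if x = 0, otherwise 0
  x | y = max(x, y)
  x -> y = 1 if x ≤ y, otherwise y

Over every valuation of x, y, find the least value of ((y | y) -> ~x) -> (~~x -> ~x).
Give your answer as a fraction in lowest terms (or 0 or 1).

Take x = 1/3, y = 0:
y | y = 0 | 0 = 0
~x = ~1/3 = 0
(y | y) -> ~x = 0 -> 0 = 1
~x = ~1/3 = 0
~~x = ~0 = 1
~x = ~1/3 = 0
~~x -> ~x = 1 -> 0 = 0
((y | y) -> ~x) -> (~~x -> ~x) = 1 -> 0 = 0
No assignment yields a value below 0, so this is the minimum.

0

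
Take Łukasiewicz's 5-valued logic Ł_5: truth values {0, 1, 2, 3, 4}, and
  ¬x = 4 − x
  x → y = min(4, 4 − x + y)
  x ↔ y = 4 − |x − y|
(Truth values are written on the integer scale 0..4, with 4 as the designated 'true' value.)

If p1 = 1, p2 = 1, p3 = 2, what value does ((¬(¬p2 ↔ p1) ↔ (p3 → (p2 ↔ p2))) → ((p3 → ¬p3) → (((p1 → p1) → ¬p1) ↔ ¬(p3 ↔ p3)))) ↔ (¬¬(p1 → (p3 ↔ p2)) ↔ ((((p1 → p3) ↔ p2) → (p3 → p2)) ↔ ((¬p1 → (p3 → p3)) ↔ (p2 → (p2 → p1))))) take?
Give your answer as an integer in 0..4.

¬p2 = ¬1 = 3
¬p2 ↔ p1 = 3 ↔ 1 = 2
¬(¬p2 ↔ p1) = ¬2 = 2
p2 ↔ p2 = 1 ↔ 1 = 4
p3 → (p2 ↔ p2) = 2 → 4 = 4
¬(¬p2 ↔ p1) ↔ (p3 → (p2 ↔ p2)) = 2 ↔ 4 = 2
¬p3 = ¬2 = 2
p3 → ¬p3 = 2 → 2 = 4
p1 → p1 = 1 → 1 = 4
¬p1 = ¬1 = 3
(p1 → p1) → ¬p1 = 4 → 3 = 3
p3 ↔ p3 = 2 ↔ 2 = 4
¬(p3 ↔ p3) = ¬4 = 0
((p1 → p1) → ¬p1) ↔ ¬(p3 ↔ p3) = 3 ↔ 0 = 1
(p3 → ¬p3) → (((p1 → p1) → ¬p1) ↔ ¬(p3 ↔ p3)) = 4 → 1 = 1
(¬(¬p2 ↔ p1) ↔ (p3 → (p2 ↔ p2))) → ((p3 → ¬p3) → (((p1 → p1) → ¬p1) ↔ ¬(p3 ↔ p3))) = 2 → 1 = 3
p3 ↔ p2 = 2 ↔ 1 = 3
p1 → (p3 ↔ p2) = 1 → 3 = 4
¬(p1 → (p3 ↔ p2)) = ¬4 = 0
¬¬(p1 → (p3 ↔ p2)) = ¬0 = 4
p1 → p3 = 1 → 2 = 4
(p1 → p3) ↔ p2 = 4 ↔ 1 = 1
p3 → p2 = 2 → 1 = 3
((p1 → p3) ↔ p2) → (p3 → p2) = 1 → 3 = 4
¬p1 = ¬1 = 3
p3 → p3 = 2 → 2 = 4
¬p1 → (p3 → p3) = 3 → 4 = 4
p2 → p1 = 1 → 1 = 4
p2 → (p2 → p1) = 1 → 4 = 4
(¬p1 → (p3 → p3)) ↔ (p2 → (p2 → p1)) = 4 ↔ 4 = 4
(((p1 → p3) ↔ p2) → (p3 → p2)) ↔ ((¬p1 → (p3 → p3)) ↔ (p2 → (p2 → p1))) = 4 ↔ 4 = 4
¬¬(p1 → (p3 ↔ p2)) ↔ ((((p1 → p3) ↔ p2) → (p3 → p2)) ↔ ((¬p1 → (p3 → p3)) ↔ (p2 → (p2 → p1)))) = 4 ↔ 4 = 4
((¬(¬p2 ↔ p1) ↔ (p3 → (p2 ↔ p2))) → ((p3 → ¬p3) → (((p1 → p1) → ¬p1) ↔ ¬(p3 ↔ p3)))) ↔ (¬¬(p1 → (p3 ↔ p2)) ↔ ((((p1 → p3) ↔ p2) → (p3 → p2)) ↔ ((¬p1 → (p3 → p3)) ↔ (p2 → (p2 → p1))))) = 3 ↔ 4 = 3

3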